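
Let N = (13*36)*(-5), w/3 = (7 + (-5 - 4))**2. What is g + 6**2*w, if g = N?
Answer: -1908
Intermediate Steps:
w = 12 (w = 3*(7 + (-5 - 4))**2 = 3*(7 - 9)**2 = 3*(-2)**2 = 3*4 = 12)
N = -2340 (N = 468*(-5) = -2340)
g = -2340
g + 6**2*w = -2340 + 6**2*12 = -2340 + 36*12 = -2340 + 432 = -1908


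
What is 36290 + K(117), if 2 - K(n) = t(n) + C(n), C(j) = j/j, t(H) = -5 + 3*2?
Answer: 36290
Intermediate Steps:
t(H) = 1 (t(H) = -5 + 6 = 1)
C(j) = 1
K(n) = 0 (K(n) = 2 - (1 + 1) = 2 - 1*2 = 2 - 2 = 0)
36290 + K(117) = 36290 + 0 = 36290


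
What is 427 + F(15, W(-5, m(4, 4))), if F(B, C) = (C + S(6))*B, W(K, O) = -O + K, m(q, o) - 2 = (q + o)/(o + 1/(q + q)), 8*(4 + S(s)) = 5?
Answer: 21321/88 ≈ 242.28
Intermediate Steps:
S(s) = -27/8 (S(s) = -4 + (⅛)*5 = -4 + 5/8 = -27/8)
m(q, o) = 2 + (o + q)/(o + 1/(2*q)) (m(q, o) = 2 + (q + o)/(o + 1/(q + q)) = 2 + (o + q)/(o + 1/(2*q)))
W(K, O) = K - O
F(B, C) = B*(-27/8 + C) (F(B, C) = (C - 27/8)*B = (-27/8 + C)*B = B*(-27/8 + C))
427 + F(15, W(-5, m(4, 4))) = 427 + (⅛)*15*(-27 + 8*(-5 - 2*(1 + 4² + 3*4*4)/(1 + 2*4*4))) = 427 + (⅛)*15*(-27 + 8*(-5 - 2*(1 + 16 + 48)/(1 + 32))) = 427 + (⅛)*15*(-27 + 8*(-5 - 2*65/33)) = 427 + (⅛)*15*(-27 + 8*(-5 - 1*130/33)) = 427 + (⅛)*15*(-27 + 8*(-5 - 130/33)) = 427 + (⅛)*15*(-27 + 8*(-295/33)) = 427 + (⅛)*15*(-27 - 2360/33) = 427 + (⅛)*15*(-3251/33) = 427 - 16255/88 = 21321/88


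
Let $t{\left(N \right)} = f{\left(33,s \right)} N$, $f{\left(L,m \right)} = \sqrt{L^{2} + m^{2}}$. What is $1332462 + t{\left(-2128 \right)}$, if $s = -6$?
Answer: $1332462 - 31920 \sqrt{5} \approx 1.2611 \cdot 10^{6}$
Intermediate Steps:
$t{\left(N \right)} = 15 N \sqrt{5}$ ($t{\left(N \right)} = \sqrt{33^{2} + \left(-6\right)^{2}} N = \sqrt{1089 + 36} N = \sqrt{1125} N = 15 \sqrt{5} N = 15 N \sqrt{5}$)
$1332462 + t{\left(-2128 \right)} = 1332462 + 15 \left(-2128\right) \sqrt{5} = 1332462 - 31920 \sqrt{5}$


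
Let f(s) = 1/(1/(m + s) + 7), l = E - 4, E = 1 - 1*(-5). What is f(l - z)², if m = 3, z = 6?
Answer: 1/36 ≈ 0.027778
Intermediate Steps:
E = 6 (E = 1 + 5 = 6)
l = 2 (l = 6 - 4 = 2)
f(s) = 1/(7 + 1/(3 + s)) (f(s) = 1/(1/(3 + s) + 7) = 1/(7 + 1/(3 + s)))
f(l - z)² = ((3 + (2 - 1*6))/(22 + 7*(2 - 1*6)))² = ((3 + (2 - 6))/(22 + 7*(2 - 6)))² = ((3 - 4)/(22 + 7*(-4)))² = (-1/(22 - 28))² = (-1/(-6))² = (-⅙*(-1))² = (⅙)² = 1/36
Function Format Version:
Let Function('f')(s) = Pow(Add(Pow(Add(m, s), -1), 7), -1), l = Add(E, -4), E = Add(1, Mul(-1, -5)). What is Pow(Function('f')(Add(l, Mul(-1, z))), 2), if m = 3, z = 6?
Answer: Rational(1, 36) ≈ 0.027778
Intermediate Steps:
E = 6 (E = Add(1, 5) = 6)
l = 2 (l = Add(6, -4) = 2)
Function('f')(s) = Pow(Add(7, Pow(Add(3, s), -1)), -1) (Function('f')(s) = Pow(Add(Pow(Add(3, s), -1), 7), -1) = Pow(Add(7, Pow(Add(3, s), -1)), -1))
Pow(Function('f')(Add(l, Mul(-1, z))), 2) = Pow(Mul(Pow(Add(22, Mul(7, Add(2, Mul(-1, 6)))), -1), Add(3, Add(2, Mul(-1, 6)))), 2) = Pow(Mul(Pow(Add(22, Mul(7, Add(2, -6))), -1), Add(3, Add(2, -6))), 2) = Pow(Mul(Pow(Add(22, Mul(7, -4)), -1), Add(3, -4)), 2) = Pow(Mul(Pow(Add(22, -28), -1), -1), 2) = Pow(Mul(Pow(-6, -1), -1), 2) = Pow(Mul(Rational(-1, 6), -1), 2) = Pow(Rational(1, 6), 2) = Rational(1, 36)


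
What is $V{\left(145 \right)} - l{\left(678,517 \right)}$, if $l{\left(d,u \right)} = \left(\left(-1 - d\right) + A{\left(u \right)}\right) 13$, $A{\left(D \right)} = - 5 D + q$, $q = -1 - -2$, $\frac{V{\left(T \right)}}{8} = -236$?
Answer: $40531$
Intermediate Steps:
$V{\left(T \right)} = -1888$ ($V{\left(T \right)} = 8 \left(-236\right) = -1888$)
$q = 1$ ($q = -1 + 2 = 1$)
$A{\left(D \right)} = 1 - 5 D$ ($A{\left(D \right)} = - 5 D + 1 = 1 - 5 D$)
$l{\left(d,u \right)} = - 65 u - 13 d$ ($l{\left(d,u \right)} = \left(\left(-1 - d\right) - \left(-1 + 5 u\right)\right) 13 = \left(- d - 5 u\right) 13 = - 65 u - 13 d$)
$V{\left(145 \right)} - l{\left(678,517 \right)} = -1888 - \left(\left(-65\right) 517 - 8814\right) = -1888 - \left(-33605 - 8814\right) = -1888 - -42419 = -1888 + 42419 = 40531$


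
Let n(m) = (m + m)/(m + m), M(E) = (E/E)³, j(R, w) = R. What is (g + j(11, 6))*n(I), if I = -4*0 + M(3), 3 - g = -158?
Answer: 172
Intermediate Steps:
g = 161 (g = 3 - 1*(-158) = 3 + 158 = 161)
M(E) = 1 (M(E) = 1³ = 1)
I = 1 (I = -4*0 + 1 = 0 + 1 = 1)
n(m) = 1 (n(m) = (2*m)/((2*m)) = (2*m)*(1/(2*m)) = 1)
(g + j(11, 6))*n(I) = (161 + 11)*1 = 172*1 = 172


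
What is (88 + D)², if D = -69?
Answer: 361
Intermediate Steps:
(88 + D)² = (88 - 69)² = 19² = 361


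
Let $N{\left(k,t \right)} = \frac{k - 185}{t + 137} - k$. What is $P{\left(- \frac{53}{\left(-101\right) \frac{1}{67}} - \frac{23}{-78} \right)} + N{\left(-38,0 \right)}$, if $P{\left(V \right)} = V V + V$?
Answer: $\frac{11297944668395}{8502615108} \approx 1328.8$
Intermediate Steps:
$N{\left(k,t \right)} = - k + \frac{-185 + k}{137 + t}$ ($N{\left(k,t \right)} = \frac{-185 + k}{137 + t} - k = - k + \frac{-185 + k}{137 + t}$)
$P{\left(V \right)} = V + V^{2}$ ($P{\left(V \right)} = V^{2} + V = V + V^{2}$)
$P{\left(- \frac{53}{\left(-101\right) \frac{1}{67}} - \frac{23}{-78} \right)} + N{\left(-38,0 \right)} = \left(- \frac{53}{\left(-101\right) \frac{1}{67}} - \frac{23}{-78}\right) \left(1 - \left(- \frac{3551}{101} - \frac{23}{78}\right)\right) + \frac{-185 - -5168 - \left(-38\right) 0}{137 + 0} = \left(- \frac{53}{\left(-101\right) \frac{1}{67}} - - \frac{23}{78}\right) \left(1 - \left(- \frac{23}{78} + \frac{53}{\left(-101\right) \frac{1}{67}}\right)\right) + \frac{-185 + 5168 + 0}{137} = \left(- \frac{53}{- \frac{101}{67}} + \frac{23}{78}\right) \left(1 - \left(- \frac{23}{78} + \frac{53}{- \frac{101}{67}}\right)\right) + \frac{1}{137} \cdot 4983 = \left(\left(-53\right) \left(- \frac{67}{101}\right) + \frac{23}{78}\right) \left(1 + \left(\left(-53\right) \left(- \frac{67}{101}\right) + \frac{23}{78}\right)\right) + \frac{4983}{137} = \left(\frac{3551}{101} + \frac{23}{78}\right) \left(1 + \left(\frac{3551}{101} + \frac{23}{78}\right)\right) + \frac{4983}{137} = \frac{279301 \left(1 + \frac{279301}{7878}\right)}{7878} + \frac{4983}{137} = \frac{279301}{7878} \cdot \frac{287179}{7878} + \frac{4983}{137} = \frac{80209381879}{62062884} + \frac{4983}{137} = \frac{11297944668395}{8502615108}$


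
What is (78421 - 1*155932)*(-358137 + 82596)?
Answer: 21357458451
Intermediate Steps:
(78421 - 1*155932)*(-358137 + 82596) = (78421 - 155932)*(-275541) = -77511*(-275541) = 21357458451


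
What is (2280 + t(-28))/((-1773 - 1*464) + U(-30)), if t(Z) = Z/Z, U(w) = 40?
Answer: -2281/2197 ≈ -1.0382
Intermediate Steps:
t(Z) = 1
(2280 + t(-28))/((-1773 - 1*464) + U(-30)) = (2280 + 1)/((-1773 - 1*464) + 40) = 2281/((-1773 - 464) + 40) = 2281/(-2237 + 40) = 2281/(-2197) = 2281*(-1/2197) = -2281/2197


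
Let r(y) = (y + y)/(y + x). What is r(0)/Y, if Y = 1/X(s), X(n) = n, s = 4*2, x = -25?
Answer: 0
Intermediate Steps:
s = 8
r(y) = 2*y/(-25 + y) (r(y) = (y + y)/(y - 25) = (2*y)/(-25 + y) = 2*y/(-25 + y))
Y = 1/8 ≈ 0.12500
r(0)/Y = (2*0/(-25 + 0))/(1/8) = (2*0/(-25))*8 = (2*0*(-1/25))*8 = 0*8 = 0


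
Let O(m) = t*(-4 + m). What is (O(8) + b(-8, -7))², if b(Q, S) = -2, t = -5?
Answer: 484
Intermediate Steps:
O(m) = 20 - 5*m (O(m) = -5*(-4 + m) = 20 - 5*m)
(O(8) + b(-8, -7))² = ((20 - 5*8) - 2)² = ((20 - 40) - 2)² = (-20 - 2)² = (-22)² = 484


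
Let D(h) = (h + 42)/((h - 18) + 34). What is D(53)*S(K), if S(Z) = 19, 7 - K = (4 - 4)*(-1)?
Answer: 1805/69 ≈ 26.159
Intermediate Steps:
D(h) = (42 + h)/(16 + h) (D(h) = (42 + h)/((-18 + h) + 34) = (42 + h)/(16 + h))
K = 7 (K = 7 - (4 - 4)*(-1) = 7 - 0*(-1) = 7 - 1*0 = 7 + 0 = 7)
D(53)*S(K) = ((42 + 53)/(16 + 53))*19 = (95/69)*19 = 1805/69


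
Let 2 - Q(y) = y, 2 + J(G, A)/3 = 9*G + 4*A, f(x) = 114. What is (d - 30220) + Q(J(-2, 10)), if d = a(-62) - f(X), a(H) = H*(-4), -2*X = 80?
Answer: -30144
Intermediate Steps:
X = -40 (X = -½*80 = -40)
a(H) = -4*H
J(G, A) = -6 + 12*A + 27*G (J(G, A) = -6 + 3*(9*G + 4*A) = -6 + 3*(4*A + 9*G) = -6 + (12*A + 27*G) = -6 + 12*A + 27*G)
d = 134 (d = -4*(-62) - 1*114 = 248 - 114 = 134)
Q(y) = 2 - y
(d - 30220) + Q(J(-2, 10)) = (134 - 30220) + (2 - (-6 + 12*10 + 27*(-2))) = -30086 + (2 - (-6 + 120 - 54)) = -30086 + (2 - 1*60) = -30086 + (2 - 60) = -30086 - 58 = -30144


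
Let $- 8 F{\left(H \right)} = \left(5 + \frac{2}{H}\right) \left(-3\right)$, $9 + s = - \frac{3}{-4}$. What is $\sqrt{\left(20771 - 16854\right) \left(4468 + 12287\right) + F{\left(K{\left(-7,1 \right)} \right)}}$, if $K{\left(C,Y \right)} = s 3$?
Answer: $\frac{\sqrt{1143525565182}}{132} \approx 8101.2$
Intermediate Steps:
$s = - \frac{33}{4}$ ($s = -9 - \frac{3}{-4} = -9 - - \frac{3}{4} = -9 + \frac{3}{4} = - \frac{33}{4} \approx -8.25$)
$K{\left(C,Y \right)} = - \frac{99}{4}$ ($K{\left(C,Y \right)} = \left(- \frac{33}{4}\right) 3 = - \frac{99}{4}$)
$F{\left(H \right)} = \frac{15}{8} + \frac{3}{4 H}$ ($F{\left(H \right)} = - \frac{\left(5 + \frac{2}{H}\right) \left(-3\right)}{8} = - \frac{-15 - \frac{6}{H}}{8} = \frac{15}{8} + \frac{3}{4 H}$)
$\sqrt{\left(20771 - 16854\right) \left(4468 + 12287\right) + F{\left(K{\left(-7,1 \right)} \right)}} = \sqrt{\left(20771 - 16854\right) \left(4468 + 12287\right) + \frac{3 \left(2 + 5 \left(- \frac{99}{4}\right)\right)}{8 \left(- \frac{99}{4}\right)}} = \sqrt{3917 \cdot 16755 + \frac{3}{8} \left(- \frac{4}{99}\right) \left(2 - \frac{495}{4}\right)} = \sqrt{65629335 + \frac{3}{8} \left(- \frac{4}{99}\right) \left(- \frac{487}{4}\right)} = \sqrt{65629335 + \frac{487}{264}} = \sqrt{\frac{17326144927}{264}} = \frac{\sqrt{1143525565182}}{132}$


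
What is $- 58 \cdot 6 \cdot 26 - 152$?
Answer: $-9200$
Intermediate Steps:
$- 58 \cdot 6 \cdot 26 - 152 = \left(-58\right) 156 - 152 = -9048 - 152 = -9200$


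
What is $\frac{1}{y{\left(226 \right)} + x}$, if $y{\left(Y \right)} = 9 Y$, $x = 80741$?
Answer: $\frac{1}{82775} \approx 1.2081 \cdot 10^{-5}$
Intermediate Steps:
$\frac{1}{y{\left(226 \right)} + x} = \frac{1}{9 \cdot 226 + 80741} = \frac{1}{2034 + 80741} = \frac{1}{82775}$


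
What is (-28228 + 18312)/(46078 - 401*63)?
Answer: -9916/20815 ≈ -0.47639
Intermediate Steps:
(-28228 + 18312)/(46078 - 401*63) = -9916/(46078 - 25263) = -9916/20815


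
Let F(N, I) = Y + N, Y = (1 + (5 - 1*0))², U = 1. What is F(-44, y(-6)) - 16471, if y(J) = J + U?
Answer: -16479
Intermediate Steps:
y(J) = 1 + J (y(J) = J + 1 = 1 + J)
Y = 36 (Y = (1 + (5 + 0))² = (1 + 5)² = 6² = 36)
F(N, I) = 36 + N
F(-44, y(-6)) - 16471 = (36 - 44) - 16471 = -8 - 16471 = -16479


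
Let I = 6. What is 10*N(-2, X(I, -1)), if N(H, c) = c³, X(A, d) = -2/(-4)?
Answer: 5/4 ≈ 1.2500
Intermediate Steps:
X(A, d) = ½ (X(A, d) = -2*(-¼) = ½)
10*N(-2, X(I, -1)) = 10*(½)³ = 10*(⅛) = 5/4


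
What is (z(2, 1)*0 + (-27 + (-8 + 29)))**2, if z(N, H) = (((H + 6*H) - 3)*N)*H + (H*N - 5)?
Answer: 36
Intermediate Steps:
z(N, H) = -5 + H*N + H*N*(-3 + 7*H) (z(N, H) = ((7*H - 3)*N)*H + (-5 + H*N) = ((-3 + 7*H)*N)*H + (-5 + H*N) = (N*(-3 + 7*H))*H + (-5 + H*N) = H*N*(-3 + 7*H) + (-5 + H*N) = -5 + H*N + H*N*(-3 + 7*H))
(z(2, 1)*0 + (-27 + (-8 + 29)))**2 = ((-5 - 2*1*2 + 7*2*1**2)*0 + (-27 + (-8 + 29)))**2 = ((-5 - 4 + 7*2*1)*0 + (-27 + 21))**2 = ((-5 - 4 + 14)*0 - 6)**2 = (5*0 - 6)**2 = (0 - 6)**2 = (-6)**2 = 36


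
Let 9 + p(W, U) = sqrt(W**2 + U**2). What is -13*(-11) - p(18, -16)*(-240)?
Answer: -2017 + 480*sqrt(145) ≈ 3763.0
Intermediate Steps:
p(W, U) = -9 + sqrt(U**2 + W**2) (p(W, U) = -9 + sqrt(W**2 + U**2) = -9 + sqrt(U**2 + W**2))
-13*(-11) - p(18, -16)*(-240) = -13*(-11) - (-9 + sqrt((-16)**2 + 18**2))*(-240) = 143 - (-9 + sqrt(256 + 324))*(-240) = 143 - (-9 + sqrt(580))*(-240) = 143 - (-9 + 2*sqrt(145))*(-240) = 143 + (9 - 2*sqrt(145))*(-240) = 143 + (-2160 + 480*sqrt(145)) = -2017 + 480*sqrt(145)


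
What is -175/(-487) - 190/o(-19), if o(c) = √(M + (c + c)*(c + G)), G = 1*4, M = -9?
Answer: 175/487 - 190*√561/561 ≈ -7.6625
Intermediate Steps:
G = 4
o(c) = √(-9 + 2*c*(4 + c)) (o(c) = √(-9 + (c + c)*(c + 4)) = √(-9 + (2*c)*(4 + c)) = √(-9 + 2*c*(4 + c)))
-175/(-487) - 190/o(-19) = -175/(-487) - 190/√(-9 + 2*(-19)² + 8*(-19)) = -175*(-1/487) - 190/√(-9 + 2*361 - 152) = 175/487 - 190/√(-9 + 722 - 152) = 175/487 - 190*√561/561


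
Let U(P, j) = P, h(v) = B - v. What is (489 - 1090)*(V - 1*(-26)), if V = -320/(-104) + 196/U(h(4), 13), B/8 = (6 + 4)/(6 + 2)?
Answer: -1447208/39 ≈ -37108.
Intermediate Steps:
B = 10 (B = 8*((6 + 4)/(6 + 2)) = 8*(10/8) = 8*(10*(1/8)) = 8*(5/4) = 10)
h(v) = 10 - v
V = 1394/39 (V = -320/(-104) + 196/(10 - 1*4) = -320*(-1/104) + 196/(10 - 4) = 40/13 + 196/6 = 40/13 + 196*(1/6) = 40/13 + 98/3 = 1394/39 ≈ 35.744)
(489 - 1090)*(V - 1*(-26)) = (489 - 1090)*(1394/39 - 1*(-26)) = -601*(1394/39 + 26) = -601*2408/39 = -1447208/39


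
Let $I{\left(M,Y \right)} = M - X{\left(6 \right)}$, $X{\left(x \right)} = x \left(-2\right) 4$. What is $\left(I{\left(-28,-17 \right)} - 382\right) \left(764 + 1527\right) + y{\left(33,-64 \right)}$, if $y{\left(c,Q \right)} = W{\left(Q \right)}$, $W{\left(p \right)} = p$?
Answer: $-829406$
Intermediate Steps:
$X{\left(x \right)} = - 8 x$ ($X{\left(x \right)} = - 2 x 4 = - 8 x$)
$I{\left(M,Y \right)} = 48 + M$ ($I{\left(M,Y \right)} = M - \left(-8\right) 6 = M - -48 = M + 48 = 48 + M$)
$y{\left(c,Q \right)} = Q$
$\left(I{\left(-28,-17 \right)} - 382\right) \left(764 + 1527\right) + y{\left(33,-64 \right)} = \left(\left(48 - 28\right) - 382\right) \left(764 + 1527\right) - 64 = \left(20 - 382\right) 2291 - 64 = \left(-362\right) 2291 - 64 = -829342 - 64 = -829406$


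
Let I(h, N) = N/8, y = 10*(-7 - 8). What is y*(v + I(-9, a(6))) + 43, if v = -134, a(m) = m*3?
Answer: 39611/2 ≈ 19806.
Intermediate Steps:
y = -150 (y = 10*(-15) = -150)
a(m) = 3*m
I(h, N) = N/8 (I(h, N) = N*(⅛) = N/8)
y*(v + I(-9, a(6))) + 43 = -150*(-134 + (3*6)/8) + 43 = -150*(-134 + (⅛)*18) + 43 = -150*(-134 + 9/4) + 43 = -150*(-527/4) + 43 = 39525/2 + 43 = 39611/2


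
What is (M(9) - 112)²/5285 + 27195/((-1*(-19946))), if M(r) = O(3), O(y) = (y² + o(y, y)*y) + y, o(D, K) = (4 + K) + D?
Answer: 6898885/3011846 ≈ 2.2906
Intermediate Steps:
o(D, K) = 4 + D + K
O(y) = y + y² + y*(4 + 2*y) (O(y) = (y² + (4 + y + y)*y) + y = (y² + (4 + 2*y)*y) + y = (y² + y*(4 + 2*y)) + y = y + y² + y*(4 + 2*y))
M(r) = 42 (M(r) = 3*(5 + 3*3) = 3*(5 + 9) = 3*14 = 42)
(M(9) - 112)²/5285 + 27195/((-1*(-19946))) = (42 - 112)²/5285 + 27195/((-1*(-19946))) = (-70)²*(1/5285) + 27195/19946 = 4900*(1/5285) + 27195*(1/19946) = 140/151 + 27195/19946 = 6898885/3011846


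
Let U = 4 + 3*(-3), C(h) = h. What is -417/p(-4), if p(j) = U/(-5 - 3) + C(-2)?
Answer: 3336/11 ≈ 303.27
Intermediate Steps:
U = -5 (U = 4 - 9 = -5)
p(j) = -11/8 (p(j) = -5/(-5 - 3) - 2 = -5/(-8) - 2 = -5*(-1/8) - 2 = 5/8 - 2 = -11/8)
-417/p(-4) = -417/(-11/8) = -417*(-8/11) = 3336/11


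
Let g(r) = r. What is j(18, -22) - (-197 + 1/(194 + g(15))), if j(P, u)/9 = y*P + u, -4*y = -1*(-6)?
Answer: -50997/209 ≈ -244.00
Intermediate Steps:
y = -3/2 (y = -(-1)*(-6)/4 = -¼*6 = -3/2 ≈ -1.5000)
j(P, u) = 9*u - 27*P/2 (j(P, u) = 9*(-3*P/2 + u) = 9*(u - 3*P/2) = 9*u - 27*P/2)
j(18, -22) - (-197 + 1/(194 + g(15))) = (9*(-22) - 27/2*18) - (-197 + 1/(194 + 15)) = (-198 - 243) - (-197 + 1/209) = -441 - (-197 + 1/209) = -441 - 1*(-41172/209) = -441 + 41172/209 = -50997/209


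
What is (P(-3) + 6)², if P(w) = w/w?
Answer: 49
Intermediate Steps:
P(w) = 1
(P(-3) + 6)² = (1 + 6)² = 7² = 49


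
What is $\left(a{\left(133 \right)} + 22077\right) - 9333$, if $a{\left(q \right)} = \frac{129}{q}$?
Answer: $\frac{1695081}{133} \approx 12745.0$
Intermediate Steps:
$\left(a{\left(133 \right)} + 22077\right) - 9333 = \left(\frac{129}{133} + 22077\right) - 9333 = \frac{2936370}{133} - 9333 = \frac{1695081}{133}$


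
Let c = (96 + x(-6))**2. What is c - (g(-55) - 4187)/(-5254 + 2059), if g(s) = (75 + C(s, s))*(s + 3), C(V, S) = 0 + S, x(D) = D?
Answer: 25874273/3195 ≈ 8098.4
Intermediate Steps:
C(V, S) = S
g(s) = (3 + s)*(75 + s) (g(s) = (75 + s)*(s + 3) = (75 + s)*(3 + s) = (3 + s)*(75 + s))
c = 8100 (c = (96 - 6)**2 = 90**2 = 8100)
c - (g(-55) - 4187)/(-5254 + 2059) = 8100 - ((225 + (-55)**2 + 78*(-55)) - 4187)/(-5254 + 2059) = 8100 - ((225 + 3025 - 4290) - 4187)/(-3195) = 8100 - (-1040 - 4187)*(-1)/3195 = 8100 - (-5227)*(-1)/3195 = 8100 - 1*5227/3195 = 8100 - 5227/3195 = 25874273/3195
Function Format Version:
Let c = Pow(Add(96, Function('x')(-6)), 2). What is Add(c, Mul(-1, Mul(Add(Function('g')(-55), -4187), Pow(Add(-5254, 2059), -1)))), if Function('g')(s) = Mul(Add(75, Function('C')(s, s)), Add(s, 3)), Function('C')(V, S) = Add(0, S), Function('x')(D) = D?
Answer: Rational(25874273, 3195) ≈ 8098.4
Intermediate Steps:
Function('C')(V, S) = S
Function('g')(s) = Mul(Add(3, s), Add(75, s)) (Function('g')(s) = Mul(Add(75, s), Add(s, 3)) = Mul(Add(75, s), Add(3, s)) = Mul(Add(3, s), Add(75, s)))
c = 8100 (c = Pow(Add(96, -6), 2) = Pow(90, 2) = 8100)
Add(c, Mul(-1, Mul(Add(Function('g')(-55), -4187), Pow(Add(-5254, 2059), -1)))) = Add(8100, Mul(-1, Mul(Add(Add(225, Pow(-55, 2), Mul(78, -55)), -4187), Pow(Add(-5254, 2059), -1)))) = Add(8100, Mul(-1, Mul(Add(Add(225, 3025, -4290), -4187), Pow(-3195, -1)))) = Add(8100, Mul(-1, Mul(Add(-1040, -4187), Rational(-1, 3195)))) = Add(8100, Mul(-1, Mul(-5227, Rational(-1, 3195)))) = Add(8100, Mul(-1, Rational(5227, 3195))) = Add(8100, Rational(-5227, 3195)) = Rational(25874273, 3195)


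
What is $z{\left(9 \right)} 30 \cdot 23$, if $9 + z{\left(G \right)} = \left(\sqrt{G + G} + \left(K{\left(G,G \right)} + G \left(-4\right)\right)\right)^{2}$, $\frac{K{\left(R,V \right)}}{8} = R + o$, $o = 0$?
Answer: $900450 + 149040 \sqrt{2} \approx 1.1112 \cdot 10^{6}$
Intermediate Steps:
$K{\left(R,V \right)} = 8 R$ ($K{\left(R,V \right)} = 8 \left(R + 0\right) = 8 R$)
$z{\left(G \right)} = -9 + \left(4 G + \sqrt{2} \sqrt{G}\right)^{2}$ ($z{\left(G \right)} = -9 + \left(\sqrt{G + G} + \left(8 G + G \left(-4\right)\right)\right)^{2} = -9 + \left(\sqrt{2 G} + \left(8 G - 4 G\right)\right)^{2} = -9 + \left(\sqrt{2} \sqrt{G} + 4 G\right)^{2} = -9 + \left(4 G + \sqrt{2} \sqrt{G}\right)^{2}$)
$z{\left(9 \right)} 30 \cdot 23 = \left(-9 + \left(4 \cdot 9 + \sqrt{2} \sqrt{9}\right)^{2}\right) 30 \cdot 23 = \left(-9 + \left(36 + \sqrt{2} \cdot 3\right)^{2}\right) 30 \cdot 23 = \left(-9 + \left(36 + 3 \sqrt{2}\right)^{2}\right) 30 \cdot 23 = \left(-270 + 30 \left(36 + 3 \sqrt{2}\right)^{2}\right) 23 = -6210 + 690 \left(36 + 3 \sqrt{2}\right)^{2}$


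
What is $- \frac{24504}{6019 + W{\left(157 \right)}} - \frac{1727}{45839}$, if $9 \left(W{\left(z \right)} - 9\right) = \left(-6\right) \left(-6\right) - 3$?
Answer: $- \frac{3400966633}{829456705} \approx -4.1002$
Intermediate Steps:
$W{\left(z \right)} = \frac{38}{3}$ ($W{\left(z \right)} = 9 + \frac{\left(-6\right) \left(-6\right) - 3}{9} = 9 + \frac{36 - 3}{9} = 9 + \frac{1}{9} \cdot 33 = 9 + \frac{11}{3} = \frac{38}{3}$)
$- \frac{24504}{6019 + W{\left(157 \right)}} - \frac{1727}{45839} = - \frac{24504}{6019 + \frac{38}{3}} - \frac{1727}{45839} = - \frac{24504}{\frac{18095}{3}} - \frac{1727}{45839} = \left(-24504\right) \frac{3}{18095} - \frac{1727}{45839} = - \frac{73512}{18095} - \frac{1727}{45839} = - \frac{3400966633}{829456705}$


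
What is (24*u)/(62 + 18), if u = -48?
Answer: -72/5 ≈ -14.400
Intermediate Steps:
(24*u)/(62 + 18) = (24*(-48))/(62 + 18) = -1152/80 = -1152*1/80 = -72/5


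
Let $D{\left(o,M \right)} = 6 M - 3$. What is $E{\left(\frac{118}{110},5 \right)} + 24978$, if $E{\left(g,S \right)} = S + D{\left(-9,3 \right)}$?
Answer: $24998$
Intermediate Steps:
$D{\left(o,M \right)} = -3 + 6 M$
$E{\left(g,S \right)} = 15 + S$ ($E{\left(g,S \right)} = S + \left(-3 + 6 \cdot 3\right) = S + \left(-3 + 18\right) = S + 15 = 15 + S$)
$E{\left(\frac{118}{110},5 \right)} + 24978 = \left(15 + 5\right) + 24978 = 20 + 24978 = 24998$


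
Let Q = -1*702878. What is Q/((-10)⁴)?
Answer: -351439/5000 ≈ -70.288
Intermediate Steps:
Q = -702878
Q/((-10)⁴) = -702878/((-10)⁴) = -702878/10000 = -702878*1/10000 = -351439/5000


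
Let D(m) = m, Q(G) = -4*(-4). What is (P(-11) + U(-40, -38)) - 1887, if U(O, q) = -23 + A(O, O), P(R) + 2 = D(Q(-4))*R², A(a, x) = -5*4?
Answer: 4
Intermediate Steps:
A(a, x) = -20
Q(G) = 16
P(R) = -2 + 16*R²
U(O, q) = -43 (U(O, q) = -23 - 20 = -43)
(P(-11) + U(-40, -38)) - 1887 = ((-2 + 16*(-11)²) - 43) - 1887 = ((-2 + 16*121) - 43) - 1887 = ((-2 + 1936) - 43) - 1887 = (1934 - 43) - 1887 = 1891 - 1887 = 4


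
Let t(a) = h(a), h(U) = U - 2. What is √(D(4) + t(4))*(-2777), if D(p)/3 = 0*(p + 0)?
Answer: -2777*√2 ≈ -3927.3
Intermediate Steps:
D(p) = 0 (D(p) = 3*(0*(p + 0)) = 3*(0*p) = 3*0 = 0)
h(U) = -2 + U
t(a) = -2 + a
√(D(4) + t(4))*(-2777) = √(0 + (-2 + 4))*(-2777) = √(0 + 2)*(-2777) = √2*(-2777) = -2777*√2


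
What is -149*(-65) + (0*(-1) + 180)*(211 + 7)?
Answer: 48925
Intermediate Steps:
-149*(-65) + (0*(-1) + 180)*(211 + 7) = 9685 + (0 + 180)*218 = 9685 + 180*218 = 9685 + 39240 = 48925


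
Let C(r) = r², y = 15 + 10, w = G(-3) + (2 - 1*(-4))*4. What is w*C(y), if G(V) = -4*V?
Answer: 22500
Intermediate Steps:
w = 36 (w = -4*(-3) + (2 - 1*(-4))*4 = 12 + (2 + 4)*4 = 12 + 6*4 = 12 + 24 = 36)
y = 25
w*C(y) = 36*25² = 36*625 = 22500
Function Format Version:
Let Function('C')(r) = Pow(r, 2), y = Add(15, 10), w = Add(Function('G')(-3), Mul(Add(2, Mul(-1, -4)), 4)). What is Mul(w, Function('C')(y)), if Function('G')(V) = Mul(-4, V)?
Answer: 22500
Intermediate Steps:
w = 36 (w = Add(Mul(-4, -3), Mul(Add(2, Mul(-1, -4)), 4)) = Add(12, Mul(Add(2, 4), 4)) = Add(12, Mul(6, 4)) = Add(12, 24) = 36)
y = 25
Mul(w, Function('C')(y)) = Mul(36, Pow(25, 2)) = Mul(36, 625) = 22500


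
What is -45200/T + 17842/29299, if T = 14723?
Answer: -1061627034/431369177 ≈ -2.4611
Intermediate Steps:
-45200/T + 17842/29299 = -45200/14723 + 17842/29299 = -1061627034/431369177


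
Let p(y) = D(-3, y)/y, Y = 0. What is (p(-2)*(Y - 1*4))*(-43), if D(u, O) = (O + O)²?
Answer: -1376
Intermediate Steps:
D(u, O) = 4*O² (D(u, O) = (2*O)² = 4*O²)
p(y) = 4*y (p(y) = (4*y²)/y = 4*y)
(p(-2)*(Y - 1*4))*(-43) = ((4*(-2))*(0 - 1*4))*(-43) = -8*(0 - 4)*(-43) = -8*(-4)*(-43) = 32*(-43) = -1376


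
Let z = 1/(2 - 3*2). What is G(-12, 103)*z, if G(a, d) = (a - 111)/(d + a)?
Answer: 123/364 ≈ 0.33791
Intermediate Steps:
G(a, d) = (-111 + a)/(a + d)
z = -¼ (z = 1/(2 - 6) = 1/(-4) = -¼ ≈ -0.25000)
G(-12, 103)*z = ((-111 - 12)/(-12 + 103))*(-¼) = (-123/91)*(-¼) = ((1/91)*(-123))*(-¼) = -123/91*(-¼) = 123/364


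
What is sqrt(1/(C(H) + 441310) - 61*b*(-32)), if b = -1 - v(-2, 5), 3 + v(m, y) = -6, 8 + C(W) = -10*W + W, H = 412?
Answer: sqrt(2990284554420570)/437594 ≈ 124.96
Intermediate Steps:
C(W) = -8 - 9*W (C(W) = -8 + (-10*W + W) = -8 - 9*W)
v(m, y) = -9 (v(m, y) = -3 - 6 = -9)
b = 8 (b = -1 - 1*(-9) = -1 + 9 = 8)
sqrt(1/(C(H) + 441310) - 61*b*(-32)) = sqrt(1/((-8 - 9*412) + 441310) - 61*8*(-32)) = sqrt(1/((-8 - 3708) + 441310) - 488*(-32)) = sqrt(1/(-3716 + 441310) + 15616) = sqrt(1/437594 + 15616) = sqrt(6833467905/437594) = sqrt(2990284554420570)/437594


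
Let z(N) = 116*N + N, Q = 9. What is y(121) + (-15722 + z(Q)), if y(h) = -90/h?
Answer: -1775039/121 ≈ -14670.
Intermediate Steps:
z(N) = 117*N
y(121) + (-15722 + z(Q)) = -90/121 + (-15722 + 117*9) = -90*1/121 + (-15722 + 1053) = -90/121 - 14669 = -1775039/121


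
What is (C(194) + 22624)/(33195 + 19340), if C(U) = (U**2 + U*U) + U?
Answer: 19618/10507 ≈ 1.8671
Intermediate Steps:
C(U) = U + 2*U**2 (C(U) = (U**2 + U**2) + U = 2*U**2 + U = U + 2*U**2)
(C(194) + 22624)/(33195 + 19340) = (194*(1 + 2*194) + 22624)/(33195 + 19340) = (194*(1 + 388) + 22624)/52535 = (194*389 + 22624)*(1/52535) = (75466 + 22624)*(1/52535) = 98090*(1/52535) = 19618/10507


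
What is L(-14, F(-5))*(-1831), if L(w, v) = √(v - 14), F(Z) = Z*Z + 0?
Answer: -1831*√11 ≈ -6072.7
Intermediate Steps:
F(Z) = Z² (F(Z) = Z² + 0 = Z²)
L(w, v) = √(-14 + v)
L(-14, F(-5))*(-1831) = √(-14 + (-5)²)*(-1831) = √(-14 + 25)*(-1831) = √11*(-1831) = -1831*√11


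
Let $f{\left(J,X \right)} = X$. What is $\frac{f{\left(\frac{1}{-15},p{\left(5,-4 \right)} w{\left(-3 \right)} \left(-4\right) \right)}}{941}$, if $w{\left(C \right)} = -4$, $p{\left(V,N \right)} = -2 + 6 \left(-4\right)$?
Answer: $- \frac{416}{941} \approx -0.44208$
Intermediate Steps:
$p{\left(V,N \right)} = -26$ ($p{\left(V,N \right)} = -2 - 24 = -26$)
$\frac{f{\left(\frac{1}{-15},p{\left(5,-4 \right)} w{\left(-3 \right)} \left(-4\right) \right)}}{941} = \frac{\left(-26\right) \left(-4\right) \left(-4\right)}{941} = 104 \left(-4\right) \frac{1}{941} = \left(-416\right) \frac{1}{941} = - \frac{416}{941}$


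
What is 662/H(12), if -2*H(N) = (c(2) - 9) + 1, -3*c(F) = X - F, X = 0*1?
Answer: 1986/11 ≈ 180.55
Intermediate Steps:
X = 0
c(F) = F/3 (c(F) = -(0 - F)/3 = -(-1)*F/3 = F/3)
H(N) = 11/3 (H(N) = -(((⅓)*2 - 9) + 1)/2 = -((⅔ - 9) + 1)/2 = -(-25/3 + 1)/2 = -½*(-22/3) = 11/3)
662/H(12) = 662/(11/3) = 662*(3/11) = 1986/11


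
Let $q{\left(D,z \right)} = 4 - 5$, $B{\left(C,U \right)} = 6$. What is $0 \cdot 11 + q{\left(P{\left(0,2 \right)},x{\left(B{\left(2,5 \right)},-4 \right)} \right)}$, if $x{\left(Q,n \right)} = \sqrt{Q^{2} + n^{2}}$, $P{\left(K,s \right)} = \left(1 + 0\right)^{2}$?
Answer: $-1$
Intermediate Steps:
$P{\left(K,s \right)} = 1$ ($P{\left(K,s \right)} = 1^{2} = 1$)
$q{\left(D,z \right)} = -1$ ($q{\left(D,z \right)} = 4 - 5 = -1$)
$0 \cdot 11 + q{\left(P{\left(0,2 \right)},x{\left(B{\left(2,5 \right)},-4 \right)} \right)} = 0 \cdot 11 - 1 = 0 - 1 = -1$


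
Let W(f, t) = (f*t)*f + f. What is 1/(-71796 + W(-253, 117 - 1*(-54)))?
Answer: 1/10873490 ≈ 9.1967e-8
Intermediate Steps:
W(f, t) = f + t*f² (W(f, t) = t*f² + f = f + t*f²)
1/(-71796 + W(-253, 117 - 1*(-54))) = 1/(-71796 - 253*(1 - 253*(117 - 1*(-54)))) = 1/(-71796 - 253*(1 - 253*(117 + 54))) = 1/(-71796 - 253*(1 - 253*171)) = 1/(-71796 - 253*(1 - 43263)) = 1/(-71796 - 253*(-43262)) = 1/(-71796 + 10945286) = 1/10873490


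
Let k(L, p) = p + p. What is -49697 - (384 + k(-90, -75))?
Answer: -49931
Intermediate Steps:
k(L, p) = 2*p
-49697 - (384 + k(-90, -75)) = -49697 - (384 + 2*(-75)) = -49697 - (384 - 150) = -49697 - 1*234 = -49697 - 234 = -49931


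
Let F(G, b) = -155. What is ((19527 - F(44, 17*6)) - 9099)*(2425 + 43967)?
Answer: 490966536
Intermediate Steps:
((19527 - F(44, 17*6)) - 9099)*(2425 + 43967) = ((19527 - 1*(-155)) - 9099)*(2425 + 43967) = ((19527 + 155) - 9099)*46392 = (19682 - 9099)*46392 = 10583*46392 = 490966536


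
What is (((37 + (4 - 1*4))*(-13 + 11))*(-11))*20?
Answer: 16280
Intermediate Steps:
(((37 + (4 - 1*4))*(-13 + 11))*(-11))*20 = (((37 + (4 - 4))*(-2))*(-11))*20 = (((37 + 0)*(-2))*(-11))*20 = ((37*(-2))*(-11))*20 = -74*(-11)*20 = 814*20 = 16280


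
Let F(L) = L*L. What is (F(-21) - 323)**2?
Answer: 13924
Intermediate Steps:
F(L) = L**2
(F(-21) - 323)**2 = ((-21)**2 - 323)**2 = (441 - 323)**2 = 118**2 = 13924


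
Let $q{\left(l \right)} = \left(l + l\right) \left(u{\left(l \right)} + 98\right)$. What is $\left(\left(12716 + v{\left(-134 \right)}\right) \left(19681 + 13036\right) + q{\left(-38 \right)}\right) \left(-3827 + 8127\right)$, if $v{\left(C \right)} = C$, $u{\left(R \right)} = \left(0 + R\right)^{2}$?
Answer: $1769570838600$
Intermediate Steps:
$u{\left(R \right)} = R^{2}$
$q{\left(l \right)} = 2 l \left(98 + l^{2}\right)$ ($q{\left(l \right)} = \left(l + l\right) \left(l^{2} + 98\right) = 2 l \left(98 + l^{2}\right)$)
$\left(\left(12716 + v{\left(-134 \right)}\right) \left(19681 + 13036\right) + q{\left(-38 \right)}\right) \left(-3827 + 8127\right) = \left(\left(12716 - 134\right) \left(19681 + 13036\right) + 2 \left(-38\right) \left(98 + \left(-38\right)^{2}\right)\right) \left(-3827 + 8127\right) = \left(12582 \cdot 32717 + 2 \left(-38\right) \left(98 + 1444\right)\right) 4300 = \left(411645294 + 2 \left(-38\right) 1542\right) 4300 = \left(411645294 - 117192\right) 4300 = 411528102 \cdot 4300 = 1769570838600$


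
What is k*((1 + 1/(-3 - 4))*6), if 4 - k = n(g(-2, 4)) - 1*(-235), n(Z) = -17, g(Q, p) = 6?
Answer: -7704/7 ≈ -1100.6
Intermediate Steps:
k = -214 (k = 4 - (-17 - 1*(-235)) = 4 - (-17 + 235) = 4 - 1*218 = 4 - 218 = -214)
k*((1 + 1/(-3 - 4))*6) = -214*(1 + 1/(-3 - 4))*6 = -214*(1 + 1/(-7))*6 = -214*(1 - ⅐)*6 = -1284*6/7 = -214*36/7 = -7704/7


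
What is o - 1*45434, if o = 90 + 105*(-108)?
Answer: -56684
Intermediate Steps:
o = -11250 (o = 90 - 11340 = -11250)
o - 1*45434 = -11250 - 1*45434 = -11250 - 45434 = -56684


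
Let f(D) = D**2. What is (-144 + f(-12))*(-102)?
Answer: 0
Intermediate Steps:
(-144 + f(-12))*(-102) = (-144 + (-12)**2)*(-102) = (-144 + 144)*(-102) = 0*(-102) = 0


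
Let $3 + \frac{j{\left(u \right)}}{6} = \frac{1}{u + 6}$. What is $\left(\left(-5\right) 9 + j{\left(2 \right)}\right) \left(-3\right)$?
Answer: $\frac{747}{4} \approx 186.75$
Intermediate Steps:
$j{\left(u \right)} = -18 + \frac{6}{6 + u}$ ($j{\left(u \right)} = -18 + \frac{6}{u + 6} = -18 + \frac{6}{6 + u}$)
$\left(\left(-5\right) 9 + j{\left(2 \right)}\right) \left(-3\right) = \left(\left(-5\right) 9 + \frac{6 \left(-17 - 6\right)}{6 + 2}\right) \left(-3\right) = \left(-45 + \frac{6 \left(-17 - 6\right)}{8}\right) \left(-3\right) = \left(-45 + 6 \cdot \frac{1}{8} \left(-23\right)\right) \left(-3\right) = \left(-45 - \frac{69}{4}\right) \left(-3\right) = \left(- \frac{249}{4}\right) \left(-3\right) = \frac{747}{4}$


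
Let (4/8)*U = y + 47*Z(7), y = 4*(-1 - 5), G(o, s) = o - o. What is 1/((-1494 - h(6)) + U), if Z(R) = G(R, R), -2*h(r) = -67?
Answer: -2/3151 ≈ -0.00063472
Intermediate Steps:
h(r) = 67/2 (h(r) = -½*(-67) = 67/2)
G(o, s) = 0
Z(R) = 0
y = -24 (y = 4*(-6) = -24)
U = -48 (U = 2*(-24 + 47*0) = 2*(-24 + 0) = 2*(-24) = -48)
1/((-1494 - h(6)) + U) = 1/((-1494 - 1*67/2) - 48) = 1/((-1494 - 67/2) - 48) = 1/(-3055/2 - 48) = 1/(-3151/2) = -2/3151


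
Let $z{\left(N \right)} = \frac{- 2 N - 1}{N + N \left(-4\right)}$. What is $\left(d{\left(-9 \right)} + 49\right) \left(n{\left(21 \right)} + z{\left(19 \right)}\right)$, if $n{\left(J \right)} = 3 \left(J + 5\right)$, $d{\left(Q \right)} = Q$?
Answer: $\frac{59800}{19} \approx 3147.4$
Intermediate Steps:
$z{\left(N \right)} = - \frac{-1 - 2 N}{3 N}$ ($z{\left(N \right)} = \frac{-1 - 2 N}{N - 4 N} = \frac{-1 - 2 N}{\left(-3\right) N} = \left(-1 - 2 N\right) \left(- \frac{1}{3 N}\right) = - \frac{-1 - 2 N}{3 N}$)
$n{\left(J \right)} = 15 + 3 J$ ($n{\left(J \right)} = 3 \left(5 + J\right) = 15 + 3 J$)
$\left(d{\left(-9 \right)} + 49\right) \left(n{\left(21 \right)} + z{\left(19 \right)}\right) = \left(-9 + 49\right) \left(\left(15 + 3 \cdot 21\right) + \frac{1 + 2 \cdot 19}{3 \cdot 19}\right) = 40 \left(\left(15 + 63\right) + \frac{1}{3} \cdot \frac{1}{19} \left(1 + 38\right)\right) = 40 \left(78 + \frac{1}{3} \cdot \frac{1}{19} \cdot 39\right) = 40 \left(78 + \frac{13}{19}\right) = 40 \cdot \frac{1495}{19} = \frac{59800}{19}$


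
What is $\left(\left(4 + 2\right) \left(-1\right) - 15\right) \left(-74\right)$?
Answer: $1554$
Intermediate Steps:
$\left(\left(4 + 2\right) \left(-1\right) - 15\right) \left(-74\right) = \left(6 \left(-1\right) - 15\right) \left(-74\right) = \left(-6 - 15\right) \left(-74\right) = \left(-21\right) \left(-74\right) = 1554$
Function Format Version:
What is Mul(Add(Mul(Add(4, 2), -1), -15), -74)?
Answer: 1554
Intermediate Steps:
Mul(Add(Mul(Add(4, 2), -1), -15), -74) = Mul(Add(Mul(6, -1), -15), -74) = Mul(Add(-6, -15), -74) = Mul(-21, -74) = 1554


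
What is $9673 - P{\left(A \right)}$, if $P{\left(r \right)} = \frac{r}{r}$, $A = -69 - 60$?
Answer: $9672$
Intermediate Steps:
$A = -129$ ($A = -69 - 60 = -129$)
$P{\left(r \right)} = 1$
$9673 - P{\left(A \right)} = 9673 - 1 = 9672$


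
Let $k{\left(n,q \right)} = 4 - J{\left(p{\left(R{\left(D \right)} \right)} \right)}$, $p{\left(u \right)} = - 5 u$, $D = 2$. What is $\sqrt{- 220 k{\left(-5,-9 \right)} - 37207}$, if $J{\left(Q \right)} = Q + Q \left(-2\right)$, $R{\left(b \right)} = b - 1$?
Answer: $i \sqrt{36987} \approx 192.32 i$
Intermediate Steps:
$R{\left(b \right)} = -1 + b$
$J{\left(Q \right)} = - Q$ ($J{\left(Q \right)} = Q - 2 Q = - Q$)
$k{\left(n,q \right)} = -1$ ($k{\left(n,q \right)} = 4 - - \left(-5\right) \left(-1 + 2\right) = 4 - - \left(-5\right) 1 = 4 - \left(-1\right) \left(-5\right) = 4 - 5 = -1$)
$\sqrt{- 220 k{\left(-5,-9 \right)} - 37207} = \sqrt{\left(-220\right) \left(-1\right) - 37207} = \sqrt{220 - 37207} = \sqrt{-36987} = i \sqrt{36987}$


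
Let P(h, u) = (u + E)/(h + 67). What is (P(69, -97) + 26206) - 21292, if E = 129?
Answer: 83542/17 ≈ 4914.2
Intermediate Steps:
P(h, u) = (129 + u)/(67 + h) (P(h, u) = (u + 129)/(h + 67) = (129 + u)/(67 + h))
(P(69, -97) + 26206) - 21292 = ((129 - 97)/(67 + 69) + 26206) - 21292 = (32/136 + 26206) - 21292 = ((1/136)*32 + 26206) - 21292 = (4/17 + 26206) - 21292 = 445506/17 - 21292 = 83542/17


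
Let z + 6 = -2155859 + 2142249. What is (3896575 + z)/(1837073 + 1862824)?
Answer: 3882959/3699897 ≈ 1.0495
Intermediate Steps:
z = -13616 (z = -6 + (-2155859 + 2142249) = -6 - 13610 = -13616)
(3896575 + z)/(1837073 + 1862824) = (3896575 - 13616)/(1837073 + 1862824) = 3882959/3699897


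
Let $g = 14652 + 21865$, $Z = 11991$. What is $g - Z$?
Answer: $24526$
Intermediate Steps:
$g = 36517$
$g - Z = 36517 - 11991 = 24526$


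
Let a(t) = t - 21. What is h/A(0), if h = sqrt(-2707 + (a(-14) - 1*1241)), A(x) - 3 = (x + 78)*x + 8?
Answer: I*sqrt(3983)/11 ≈ 5.7374*I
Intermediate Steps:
a(t) = -21 + t
A(x) = 11 + x*(78 + x) (A(x) = 3 + ((x + 78)*x + 8) = 3 + ((78 + x)*x + 8) = 3 + (x*(78 + x) + 8) = 3 + (8 + x*(78 + x)) = 11 + x*(78 + x))
h = I*sqrt(3983) (h = sqrt(-2707 + ((-21 - 14) - 1*1241)) = sqrt(-2707 + (-35 - 1241)) = sqrt(-2707 - 1276) = sqrt(-3983) = I*sqrt(3983) ≈ 63.111*I)
h/A(0) = (I*sqrt(3983))/(11 + 0**2 + 78*0) = (I*sqrt(3983))/(11 + 0 + 0) = (I*sqrt(3983))/11 = (I*sqrt(3983))*(1/11) = I*sqrt(3983)/11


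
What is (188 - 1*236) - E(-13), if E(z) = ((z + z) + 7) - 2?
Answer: -27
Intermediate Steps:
E(z) = 5 + 2*z (E(z) = (2*z + 7) - 2 = (7 + 2*z) - 2 = 5 + 2*z)
(188 - 1*236) - E(-13) = (188 - 1*236) - (5 + 2*(-13)) = (188 - 236) - (5 - 26) = -48 - 1*(-21) = -48 + 21 = -27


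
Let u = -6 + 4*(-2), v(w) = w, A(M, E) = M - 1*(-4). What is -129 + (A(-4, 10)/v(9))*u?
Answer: -129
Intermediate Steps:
A(M, E) = 4 + M (A(M, E) = M + 4 = 4 + M)
u = -14 (u = -6 - 8 = -14)
-129 + (A(-4, 10)/v(9))*u = -129 + ((4 - 4)/9)*(-14) = -129 + (0*(⅑))*(-14) = -129 + 0*(-14) = -129 + 0 = -129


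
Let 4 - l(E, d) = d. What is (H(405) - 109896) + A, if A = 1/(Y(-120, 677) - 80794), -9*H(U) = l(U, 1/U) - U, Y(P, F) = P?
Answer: -32398654505441/294931530 ≈ -1.0985e+5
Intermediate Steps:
l(E, d) = 4 - d
H(U) = -4/9 + U/9 + 1/(9*U) (H(U) = -((4 - 1/U) - U)/9 = -(4 - U - 1/U)/9 = -4/9 + U/9 + 1/(9*U))
A = -1/80914 (A = 1/(-120 - 80794) = 1/(-80914) = -1/80914 ≈ -1.2359e-5)
(H(405) - 109896) + A = ((⅑)*(1 + 405² - 4*405)/405 - 109896) - 1/80914 = ((⅑)*(1/405)*(1 + 164025 - 1620) - 109896) - 1/80914 = ((⅑)*(1/405)*162406 - 109896) - 1/80914 = (162406/3645 - 109896) - 1/80914 = -400408514/3645 - 1/80914 = -32398654505441/294931530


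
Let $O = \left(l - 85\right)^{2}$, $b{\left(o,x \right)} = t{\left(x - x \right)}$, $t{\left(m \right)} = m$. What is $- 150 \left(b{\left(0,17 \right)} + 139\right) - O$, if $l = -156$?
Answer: $-78931$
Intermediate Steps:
$b{\left(o,x \right)} = 0$ ($b{\left(o,x \right)} = x - x = 0$)
$O = 58081$ ($O = \left(-156 - 85\right)^{2} = \left(-241\right)^{2} = 58081$)
$- 150 \left(b{\left(0,17 \right)} + 139\right) - O = - 150 \left(0 + 139\right) - 58081 = \left(-150\right) 139 - 58081 = -20850 - 58081 = -78931$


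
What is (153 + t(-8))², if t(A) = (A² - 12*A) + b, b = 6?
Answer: 101761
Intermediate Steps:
t(A) = 6 + A² - 12*A (t(A) = (A² - 12*A) + 6 = 6 + A² - 12*A)
(153 + t(-8))² = (153 + (6 + (-8)² - 12*(-8)))² = (153 + (6 + 64 + 96))² = (153 + 166)² = 319² = 101761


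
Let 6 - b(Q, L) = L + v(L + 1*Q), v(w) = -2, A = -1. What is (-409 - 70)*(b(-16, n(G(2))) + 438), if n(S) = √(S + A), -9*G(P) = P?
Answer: -213634 + 479*I*√11/3 ≈ -2.1363e+5 + 529.55*I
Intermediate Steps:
G(P) = -P/9
n(S) = √(-1 + S) (n(S) = √(S - 1) = √(-1 + S))
b(Q, L) = 8 - L (b(Q, L) = 6 - (L - 2) = 6 - (-2 + L) = 6 + (2 - L) = 8 - L)
(-409 - 70)*(b(-16, n(G(2))) + 438) = (-409 - 70)*((8 - √(-1 - ⅑*2)) + 438) = -479*((8 - √(-1 - 2/9)) + 438) = -479*((8 - √(-11/9)) + 438) = -479*((8 - I*√11/3) + 438) = -479*(446 - I*√11/3) = -213634 + 479*I*√11/3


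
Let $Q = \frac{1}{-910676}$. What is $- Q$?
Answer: $\frac{1}{910676} \approx 1.0981 \cdot 10^{-6}$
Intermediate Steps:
$Q = - \frac{1}{910676} \approx -1.0981 \cdot 10^{-6}$
$- Q = \left(-1\right) \left(- \frac{1}{910676}\right) = \frac{1}{910676}$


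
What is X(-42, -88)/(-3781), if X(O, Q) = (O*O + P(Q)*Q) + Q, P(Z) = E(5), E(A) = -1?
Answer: -1764/3781 ≈ -0.46654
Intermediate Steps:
P(Z) = -1
X(O, Q) = O² (X(O, Q) = (O*O - Q) + Q = (O² - Q) + Q = O²)
X(-42, -88)/(-3781) = (-42)²/(-3781) = 1764*(-1/3781) = -1764/3781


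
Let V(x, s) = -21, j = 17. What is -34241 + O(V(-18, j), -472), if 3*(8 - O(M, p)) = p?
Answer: -102227/3 ≈ -34076.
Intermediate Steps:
O(M, p) = 8 - p/3
-34241 + O(V(-18, j), -472) = -34241 + (8 - ⅓*(-472)) = -34241 + (8 + 472/3) = -34241 + 496/3 = -102227/3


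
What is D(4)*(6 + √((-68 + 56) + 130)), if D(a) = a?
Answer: 24 + 4*√118 ≈ 67.451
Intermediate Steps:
D(4)*(6 + √((-68 + 56) + 130)) = 4*(6 + √((-68 + 56) + 130)) = 4*(6 + √(-12 + 130)) = 4*(6 + √118) = 24 + 4*√118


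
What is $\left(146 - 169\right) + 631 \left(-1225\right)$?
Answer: $-772998$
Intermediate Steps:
$\left(146 - 169\right) + 631 \left(-1225\right) = \left(146 - 169\right) - 772975 = -23 - 772975 = -772998$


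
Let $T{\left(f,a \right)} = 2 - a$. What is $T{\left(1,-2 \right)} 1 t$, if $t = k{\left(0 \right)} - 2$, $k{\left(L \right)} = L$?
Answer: $-8$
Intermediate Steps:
$t = -2$ ($t = 0 - 2 = -2$)
$T{\left(1,-2 \right)} 1 t = \left(2 - -2\right) 1 \left(-2\right) = \left(2 + 2\right) 1 \left(-2\right) = 4 \cdot 1 \left(-2\right) = 4 \left(-2\right) = -8$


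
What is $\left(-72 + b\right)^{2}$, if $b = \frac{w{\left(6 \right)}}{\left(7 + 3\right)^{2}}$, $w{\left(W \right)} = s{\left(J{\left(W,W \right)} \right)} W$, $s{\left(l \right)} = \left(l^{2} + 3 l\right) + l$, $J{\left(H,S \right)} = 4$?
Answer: $\frac{3069504}{625} \approx 4911.2$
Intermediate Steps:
$s{\left(l \right)} = l^{2} + 4 l$
$w{\left(W \right)} = 32 W$ ($w{\left(W \right)} = 4 \left(4 + 4\right) W = 4 \cdot 8 W = 32 W$)
$b = \frac{48}{25}$ ($b = \frac{32 \cdot 6}{\left(7 + 3\right)^{2}} = \frac{192}{10^{2}} = \frac{192}{100} = 192 \cdot \frac{1}{100} = \frac{48}{25} \approx 1.92$)
$\left(-72 + b\right)^{2} = \left(-72 + \frac{48}{25}\right)^{2} = \left(- \frac{1752}{25}\right)^{2} = \frac{3069504}{625}$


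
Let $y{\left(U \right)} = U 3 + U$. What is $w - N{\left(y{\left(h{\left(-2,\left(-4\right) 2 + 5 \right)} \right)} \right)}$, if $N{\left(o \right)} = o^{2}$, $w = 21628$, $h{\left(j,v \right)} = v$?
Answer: $21484$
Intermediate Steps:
$y{\left(U \right)} = 4 U$ ($y{\left(U \right)} = 3 U + U = 4 U$)
$w - N{\left(y{\left(h{\left(-2,\left(-4\right) 2 + 5 \right)} \right)} \right)} = 21628 - \left(4 \left(\left(-4\right) 2 + 5\right)\right)^{2} = 21628 - \left(4 \left(-8 + 5\right)\right)^{2} = 21628 - \left(4 \left(-3\right)\right)^{2} = 21628 - \left(-12\right)^{2} = 21628 - 144 = 21484$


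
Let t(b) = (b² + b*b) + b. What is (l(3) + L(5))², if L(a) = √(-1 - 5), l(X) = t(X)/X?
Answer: (7 + I*√6)² ≈ 43.0 + 34.293*I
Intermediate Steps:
t(b) = b + 2*b² (t(b) = (b² + b²) + b = 2*b² + b = b + 2*b²)
l(X) = 1 + 2*X (l(X) = (X*(1 + 2*X))/X = 1 + 2*X)
L(a) = I*√6 (L(a) = √(-6) = I*√6)
(l(3) + L(5))² = ((1 + 2*3) + I*√6)² = ((1 + 6) + I*√6)² = (7 + I*√6)²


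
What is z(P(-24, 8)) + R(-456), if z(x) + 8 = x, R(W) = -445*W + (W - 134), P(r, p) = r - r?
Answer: 202322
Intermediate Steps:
P(r, p) = 0
R(W) = -134 - 444*W (R(W) = -445*W + (-134 + W) = -134 - 444*W)
z(x) = -8 + x
z(P(-24, 8)) + R(-456) = (-8 + 0) + (-134 - 444*(-456)) = -8 + (-134 + 202464) = -8 + 202330 = 202322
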